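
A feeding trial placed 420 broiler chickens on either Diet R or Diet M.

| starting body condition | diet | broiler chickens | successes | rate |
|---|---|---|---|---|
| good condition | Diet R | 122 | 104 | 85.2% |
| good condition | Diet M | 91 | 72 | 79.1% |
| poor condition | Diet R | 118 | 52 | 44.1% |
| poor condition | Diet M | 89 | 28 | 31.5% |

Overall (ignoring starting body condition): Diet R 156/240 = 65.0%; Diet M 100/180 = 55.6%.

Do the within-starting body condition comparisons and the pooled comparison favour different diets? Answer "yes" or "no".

Within each starting body condition level (good condition 85.2% vs 79.1%; poor condition 44.1% vs 31.5%), Diet R has the higher rate every time. Pooled: 65.0% vs 55.6% — Diet R has the higher rate overall. They agree.

no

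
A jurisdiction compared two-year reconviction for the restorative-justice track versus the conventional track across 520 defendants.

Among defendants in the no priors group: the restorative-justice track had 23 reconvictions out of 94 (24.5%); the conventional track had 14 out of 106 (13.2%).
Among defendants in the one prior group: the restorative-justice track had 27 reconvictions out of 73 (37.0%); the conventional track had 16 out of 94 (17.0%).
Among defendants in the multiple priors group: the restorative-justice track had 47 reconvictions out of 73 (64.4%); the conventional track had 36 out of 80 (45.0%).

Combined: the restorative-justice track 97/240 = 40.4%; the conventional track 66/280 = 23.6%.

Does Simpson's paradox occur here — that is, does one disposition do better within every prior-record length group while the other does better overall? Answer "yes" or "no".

Within each prior-record length level (no priors 24.5% vs 13.2%; one prior 37.0% vs 17.0%; multiple priors 64.4% vs 45.0%), the conventional track has the lower rate every time. Pooled: 40.4% vs 23.6% — the conventional track has the lower rate overall. They agree.

no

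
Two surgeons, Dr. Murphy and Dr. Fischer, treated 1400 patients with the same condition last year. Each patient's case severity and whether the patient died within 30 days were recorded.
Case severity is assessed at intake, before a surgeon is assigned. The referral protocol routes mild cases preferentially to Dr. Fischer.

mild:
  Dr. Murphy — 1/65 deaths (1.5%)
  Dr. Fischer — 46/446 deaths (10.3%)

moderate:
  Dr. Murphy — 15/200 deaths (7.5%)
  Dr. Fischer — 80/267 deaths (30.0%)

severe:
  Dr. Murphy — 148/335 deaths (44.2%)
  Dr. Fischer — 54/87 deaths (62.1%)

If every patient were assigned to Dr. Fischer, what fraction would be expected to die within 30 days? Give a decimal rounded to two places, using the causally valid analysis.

Case severity is set before the surgeon has any effect — it is not caused by the surgeon — and it independently drives the outcome. That makes it a confounder, so the causal comparison is within case severity levels.
Standardising Dr. Fischer to the population case severity mix: 0.365·46/446 + 0.334·80/267 + 0.301·54/87 = 0.325.

0.32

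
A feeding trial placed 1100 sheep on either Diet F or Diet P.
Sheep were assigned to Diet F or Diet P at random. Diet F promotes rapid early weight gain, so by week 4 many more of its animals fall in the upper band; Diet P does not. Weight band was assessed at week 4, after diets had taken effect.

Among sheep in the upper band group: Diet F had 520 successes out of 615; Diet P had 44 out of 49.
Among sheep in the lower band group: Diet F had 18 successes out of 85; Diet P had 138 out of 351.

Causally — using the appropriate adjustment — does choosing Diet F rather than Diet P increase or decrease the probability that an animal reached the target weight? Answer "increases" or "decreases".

increases

Week-4 weight band here is a post-treatment variable shaped by the diet; conditioning on it would introduce bias rather than remove it. The overall comparison is the causal one.
Pooled: Diet F 76.9% vs Diet P 45.5%; Diet F is higher overall.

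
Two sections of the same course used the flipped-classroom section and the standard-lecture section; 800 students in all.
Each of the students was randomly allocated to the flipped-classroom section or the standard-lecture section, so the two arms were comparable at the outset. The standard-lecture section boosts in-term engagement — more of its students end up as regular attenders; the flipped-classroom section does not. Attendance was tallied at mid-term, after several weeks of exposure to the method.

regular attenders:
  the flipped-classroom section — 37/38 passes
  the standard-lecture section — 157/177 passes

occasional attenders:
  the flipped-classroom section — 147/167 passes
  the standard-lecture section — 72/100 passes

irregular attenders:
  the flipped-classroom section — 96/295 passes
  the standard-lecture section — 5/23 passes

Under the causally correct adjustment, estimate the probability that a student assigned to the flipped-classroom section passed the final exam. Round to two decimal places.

0.56

The distribution of mid-term attendance is itself part of what the teaching method does — it is an intermediate outcome. Holding it fixed would remove that part of the effect; the total effect is the pooled difference.
So P(outcome | do(the flipped-classroom section)) is just the pooled rate for the flipped-classroom section: 280/500 = 0.560.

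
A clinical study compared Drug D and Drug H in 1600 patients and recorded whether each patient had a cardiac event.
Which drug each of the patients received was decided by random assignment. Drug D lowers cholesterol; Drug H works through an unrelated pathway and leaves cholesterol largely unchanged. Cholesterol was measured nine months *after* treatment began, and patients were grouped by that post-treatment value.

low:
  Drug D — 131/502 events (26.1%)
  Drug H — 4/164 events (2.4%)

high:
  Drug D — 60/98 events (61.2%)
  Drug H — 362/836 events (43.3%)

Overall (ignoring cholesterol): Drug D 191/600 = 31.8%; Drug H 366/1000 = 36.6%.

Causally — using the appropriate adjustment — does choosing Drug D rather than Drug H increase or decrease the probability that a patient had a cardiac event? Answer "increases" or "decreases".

Within every cholesterol level Drug H has the lower rate, yet pooled Drug D does — Simpson's reversal.
Cholesterol lies on the pathway drug → cholesterol → outcome, so adjusting for it blocks the indirect effect. For the total causal effect of drug, use the unadjusted pooled rates.
Pooled: Drug D 31.8% vs Drug H 36.6%; Drug D is lower overall.

decreases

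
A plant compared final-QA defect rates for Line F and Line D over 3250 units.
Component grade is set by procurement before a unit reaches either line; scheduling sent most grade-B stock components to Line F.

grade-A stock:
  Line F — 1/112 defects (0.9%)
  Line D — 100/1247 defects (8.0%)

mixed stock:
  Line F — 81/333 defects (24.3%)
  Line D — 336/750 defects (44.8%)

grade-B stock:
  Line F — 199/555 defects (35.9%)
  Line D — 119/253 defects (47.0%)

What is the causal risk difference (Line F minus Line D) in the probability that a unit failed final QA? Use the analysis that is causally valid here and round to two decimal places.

-0.13

Within every component grade level Line F has the lower rate, yet pooled Line D does — Simpson's reversal.
Here component grade is a common cause — it drives both which line a case falls under and the outcome. The crude comparison mixes populations; the stratum-specific rates are the causally relevant ones.
Adjusting over the population distribution of component grade: 0.418·(0.009−0.080) + 0.333·(0.243−0.448) + 0.249·(0.359−0.470) = -0.126.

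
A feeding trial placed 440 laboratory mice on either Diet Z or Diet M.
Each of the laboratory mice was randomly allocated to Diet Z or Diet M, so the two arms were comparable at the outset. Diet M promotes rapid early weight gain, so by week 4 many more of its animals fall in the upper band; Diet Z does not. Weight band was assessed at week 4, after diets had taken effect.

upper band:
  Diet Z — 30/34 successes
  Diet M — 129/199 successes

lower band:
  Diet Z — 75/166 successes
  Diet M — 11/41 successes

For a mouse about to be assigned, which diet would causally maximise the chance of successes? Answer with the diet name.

The distribution of week-4 weight band is itself part of what the diet does — it is an intermediate outcome. Holding it fixed would remove that part of the effect; the total effect is the pooled difference.
Pooled: Diet Z 52.5% vs Diet M 58.3%; Diet M is higher overall.

Diet M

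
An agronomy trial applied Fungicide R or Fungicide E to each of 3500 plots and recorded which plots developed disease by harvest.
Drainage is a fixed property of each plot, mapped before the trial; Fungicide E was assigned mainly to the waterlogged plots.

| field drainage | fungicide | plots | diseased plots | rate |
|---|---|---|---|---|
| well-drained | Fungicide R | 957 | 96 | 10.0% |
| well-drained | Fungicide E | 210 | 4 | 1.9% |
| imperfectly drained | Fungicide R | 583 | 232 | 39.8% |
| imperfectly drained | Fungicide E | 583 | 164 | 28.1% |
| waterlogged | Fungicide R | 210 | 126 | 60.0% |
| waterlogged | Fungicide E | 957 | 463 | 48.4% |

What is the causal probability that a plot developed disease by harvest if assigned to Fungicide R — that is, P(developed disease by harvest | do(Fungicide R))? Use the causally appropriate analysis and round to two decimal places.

The field drainage-specific comparison favours Fungicide E throughout, but the pooled figures favour Fungicide R. The question is whether to condition on field drainage.
Nothing the fungicide does changes field drainage; the imbalance is an allocation artefact. With field drainage also predicting the outcome, the pooled figure is confounded, and the within-stratum comparison is the causal one.
Standardising Fungicide R to the population field drainage mix: 0.333·96/957 + 0.333·232/583 + 0.333·126/210 = 0.366.

0.37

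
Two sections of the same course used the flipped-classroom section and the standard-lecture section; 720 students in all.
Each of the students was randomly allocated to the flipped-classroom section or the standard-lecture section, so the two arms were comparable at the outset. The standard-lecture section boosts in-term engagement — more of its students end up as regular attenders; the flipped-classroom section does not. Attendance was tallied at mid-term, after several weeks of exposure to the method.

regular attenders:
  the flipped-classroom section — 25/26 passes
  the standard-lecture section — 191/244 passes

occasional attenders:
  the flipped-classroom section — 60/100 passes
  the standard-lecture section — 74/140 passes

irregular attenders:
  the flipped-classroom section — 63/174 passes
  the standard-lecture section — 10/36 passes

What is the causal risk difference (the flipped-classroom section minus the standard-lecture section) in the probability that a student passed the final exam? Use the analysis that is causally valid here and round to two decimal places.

The mid-term attendance-specific comparison favours the flipped-classroom section throughout, but the pooled figures favour the standard-lecture section. The question is whether to condition on mid-term attendance.
The distribution of mid-term attendance is itself part of what the teaching method does — it is an intermediate outcome. Holding it fixed would remove that part of the effect; the total effect is the pooled difference.
The causal difference is the pooled difference: 0.493 − 0.655 = -0.161.

-0.16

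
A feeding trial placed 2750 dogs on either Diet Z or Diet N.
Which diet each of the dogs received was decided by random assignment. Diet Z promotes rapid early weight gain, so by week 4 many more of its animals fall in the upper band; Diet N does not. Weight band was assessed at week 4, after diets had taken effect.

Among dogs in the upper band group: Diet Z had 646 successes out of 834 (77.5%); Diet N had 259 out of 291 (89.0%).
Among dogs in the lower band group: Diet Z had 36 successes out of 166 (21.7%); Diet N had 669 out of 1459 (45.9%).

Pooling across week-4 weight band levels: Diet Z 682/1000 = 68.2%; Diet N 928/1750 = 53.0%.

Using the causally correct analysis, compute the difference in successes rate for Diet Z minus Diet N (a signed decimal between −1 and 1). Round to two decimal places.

Week-4 weight band lies on the pathway diet → week-4 weight band → outcome, so adjusting for it blocks the indirect effect. For the total causal effect of diet, use the unadjusted pooled rates.
The causal difference is the pooled difference: 0.682 − 0.530 = +0.152.

+0.15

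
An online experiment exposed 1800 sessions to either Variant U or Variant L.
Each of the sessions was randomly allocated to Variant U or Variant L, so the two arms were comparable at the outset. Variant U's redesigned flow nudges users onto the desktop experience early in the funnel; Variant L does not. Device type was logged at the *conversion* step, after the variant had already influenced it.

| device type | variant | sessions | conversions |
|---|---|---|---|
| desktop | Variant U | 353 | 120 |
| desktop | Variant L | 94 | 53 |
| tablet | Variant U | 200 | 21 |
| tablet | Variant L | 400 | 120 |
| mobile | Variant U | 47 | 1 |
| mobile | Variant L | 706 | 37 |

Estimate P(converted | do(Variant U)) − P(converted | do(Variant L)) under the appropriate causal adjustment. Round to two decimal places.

Stratifying would compare variants among sessions the variants themselves sorted into device type groups — a form of selection on an intermediate. The unconditioned pooled rates give the total causal effect.
The causal difference is the pooled difference: 0.237 − 0.175 = +0.062.

+0.06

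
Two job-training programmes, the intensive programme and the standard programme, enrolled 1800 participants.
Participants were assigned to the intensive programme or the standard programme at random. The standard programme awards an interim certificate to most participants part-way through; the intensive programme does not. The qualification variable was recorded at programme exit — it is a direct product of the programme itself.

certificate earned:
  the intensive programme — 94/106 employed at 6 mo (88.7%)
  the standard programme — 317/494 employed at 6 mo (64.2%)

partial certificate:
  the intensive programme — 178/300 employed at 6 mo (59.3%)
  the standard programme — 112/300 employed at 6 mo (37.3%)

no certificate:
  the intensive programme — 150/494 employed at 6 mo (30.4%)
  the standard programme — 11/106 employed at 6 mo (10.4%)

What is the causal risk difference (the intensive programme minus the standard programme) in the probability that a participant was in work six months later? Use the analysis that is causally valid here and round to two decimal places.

The stratified and pooled comparisons disagree (the intensive programme wins within each qualification attained during the programme; the standard programme wins overall), so the answer turns on the causal role of qualification attained during the programme.
Qualification attained during the programme is downstream of the programme. One should not condition on a consequence of treatment, so the overall rates are the right comparison.
The causal difference is the pooled difference: 0.469 − 0.489 = -0.020.

-0.02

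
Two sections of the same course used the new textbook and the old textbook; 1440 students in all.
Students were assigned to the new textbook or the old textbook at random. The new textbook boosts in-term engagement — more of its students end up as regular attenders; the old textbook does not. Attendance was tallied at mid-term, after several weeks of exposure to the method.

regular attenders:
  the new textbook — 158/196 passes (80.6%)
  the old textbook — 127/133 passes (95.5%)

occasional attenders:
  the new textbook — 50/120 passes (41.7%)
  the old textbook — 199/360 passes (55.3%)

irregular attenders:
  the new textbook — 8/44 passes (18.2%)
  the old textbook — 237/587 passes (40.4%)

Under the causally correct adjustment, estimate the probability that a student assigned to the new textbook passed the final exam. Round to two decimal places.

the old textbook is higher inside every mid-term attendance stratum but the new textbook is higher in aggregate. Whether to stratify depends on how mid-term attendance relates to the teaching method.
Mid-term attendance lies on the pathway teaching method → mid-term attendance → outcome, so adjusting for it blocks the indirect effect. For the total causal effect of teaching method, use the unadjusted pooled rates.
So P(outcome | do(the new textbook)) is just the pooled rate for the new textbook: 216/360 = 0.600.

0.60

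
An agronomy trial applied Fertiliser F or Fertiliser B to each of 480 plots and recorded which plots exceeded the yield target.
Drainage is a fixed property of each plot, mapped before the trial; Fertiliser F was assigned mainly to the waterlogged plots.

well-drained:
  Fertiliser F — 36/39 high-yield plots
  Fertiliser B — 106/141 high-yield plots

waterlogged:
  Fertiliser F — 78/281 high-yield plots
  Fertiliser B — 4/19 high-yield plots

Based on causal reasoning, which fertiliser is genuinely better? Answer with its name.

Here field drainage is a common cause — it drives both which fertiliser a case falls under and the outcome. The crude comparison mixes populations; the stratum-specific rates are the causally relevant ones.
Within each level — well-drained: 92.3% vs 75.2%; waterlogged: 27.8% vs 21.1% — Fertiliser F is higher every time.

Fertiliser F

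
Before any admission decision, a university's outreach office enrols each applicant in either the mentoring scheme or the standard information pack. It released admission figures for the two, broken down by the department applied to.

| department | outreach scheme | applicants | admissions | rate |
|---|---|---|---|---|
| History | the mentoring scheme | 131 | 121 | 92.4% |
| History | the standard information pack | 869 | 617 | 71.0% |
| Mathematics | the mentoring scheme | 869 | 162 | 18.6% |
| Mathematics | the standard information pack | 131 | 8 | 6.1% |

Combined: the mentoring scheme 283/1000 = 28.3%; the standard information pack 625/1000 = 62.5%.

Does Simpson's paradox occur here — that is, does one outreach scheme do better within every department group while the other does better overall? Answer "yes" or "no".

yes

Within each department level (History 92.4% vs 71.0%; Mathematics 18.6% vs 6.1%), the mentoring scheme has the higher rate every time. Pooled: 28.3% vs 62.5% — the standard information pack has the higher rate overall. The two comparisons disagree.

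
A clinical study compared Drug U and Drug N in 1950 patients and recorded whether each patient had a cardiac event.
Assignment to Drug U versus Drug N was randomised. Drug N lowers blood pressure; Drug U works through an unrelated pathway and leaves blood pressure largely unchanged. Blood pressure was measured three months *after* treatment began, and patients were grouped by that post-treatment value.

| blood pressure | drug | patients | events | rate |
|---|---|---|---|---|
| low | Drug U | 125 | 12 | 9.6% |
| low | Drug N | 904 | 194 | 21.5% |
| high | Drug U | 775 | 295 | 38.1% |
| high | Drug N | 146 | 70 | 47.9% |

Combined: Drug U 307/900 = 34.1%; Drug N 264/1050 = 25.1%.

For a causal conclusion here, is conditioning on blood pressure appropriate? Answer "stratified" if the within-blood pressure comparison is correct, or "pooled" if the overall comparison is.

Blood pressure is recorded after the drug and is itself shifted by it — it sits on the causal path from drug to outcome. Conditioning on a mediator would strip out part of the effect we want; the pooled comparison gives the total causal effect.
Pooled: Drug U 34.1% vs Drug N 25.1%; Drug N is lower overall.

pooled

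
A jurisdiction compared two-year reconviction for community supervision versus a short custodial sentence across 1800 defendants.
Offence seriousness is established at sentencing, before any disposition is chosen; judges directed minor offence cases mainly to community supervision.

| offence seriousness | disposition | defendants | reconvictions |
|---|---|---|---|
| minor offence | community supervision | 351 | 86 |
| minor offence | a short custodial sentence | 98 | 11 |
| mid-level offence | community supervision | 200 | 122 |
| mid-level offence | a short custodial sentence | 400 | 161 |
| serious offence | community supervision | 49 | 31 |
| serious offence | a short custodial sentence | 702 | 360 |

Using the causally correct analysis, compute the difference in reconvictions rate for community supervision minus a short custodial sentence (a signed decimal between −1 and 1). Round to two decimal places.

Within every offence seriousness level a short custodial sentence has the lower rate, yet pooled community supervision does — Simpson's reversal.
The imbalance in offence seriousness arose from how defendants were allocated, not from anything the disposition did; and offence seriousness independently affects the outcome. The pooled gap is confounded — condition on offence seriousness.
Adjusting over the population distribution of offence seriousness: 0.249·(0.245−0.112) + 0.333·(0.610−0.403) + 0.417·(0.633−0.513) = +0.152.

+0.15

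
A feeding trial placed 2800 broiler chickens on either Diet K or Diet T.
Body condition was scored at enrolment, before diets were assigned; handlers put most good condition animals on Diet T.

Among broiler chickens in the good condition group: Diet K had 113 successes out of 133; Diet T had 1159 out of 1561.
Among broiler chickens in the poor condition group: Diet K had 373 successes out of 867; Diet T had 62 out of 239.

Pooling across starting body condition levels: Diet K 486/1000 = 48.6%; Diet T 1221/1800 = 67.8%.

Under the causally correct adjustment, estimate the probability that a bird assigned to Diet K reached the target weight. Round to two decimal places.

The imbalance in starting body condition arose from how broiler chickens were allocated, not from anything the diet did; and starting body condition independently affects the outcome. The pooled gap is confounded — condition on starting body condition.
Standardising Diet K to the population starting body condition mix: 0.605·113/133 + 0.395·373/867 = 0.684.

0.68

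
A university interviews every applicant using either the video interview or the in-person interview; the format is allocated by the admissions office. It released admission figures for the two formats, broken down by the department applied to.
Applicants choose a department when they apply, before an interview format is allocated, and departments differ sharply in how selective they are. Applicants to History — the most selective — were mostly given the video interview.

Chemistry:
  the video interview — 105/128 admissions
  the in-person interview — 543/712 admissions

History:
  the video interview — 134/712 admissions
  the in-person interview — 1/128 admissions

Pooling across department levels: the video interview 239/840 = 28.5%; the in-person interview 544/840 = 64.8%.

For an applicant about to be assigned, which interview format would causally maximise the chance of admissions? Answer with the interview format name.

Since department is a pre-existing factor (not a product of the interview format) and it affects the outcome on its own, it is a confounder. The stratified rates, not the pooled rate, identify the causal effect.
Within each level — Chemistry: 82.0% vs 76.3%; History: 18.8% vs 0.8% — the video interview is higher every time.

the video interview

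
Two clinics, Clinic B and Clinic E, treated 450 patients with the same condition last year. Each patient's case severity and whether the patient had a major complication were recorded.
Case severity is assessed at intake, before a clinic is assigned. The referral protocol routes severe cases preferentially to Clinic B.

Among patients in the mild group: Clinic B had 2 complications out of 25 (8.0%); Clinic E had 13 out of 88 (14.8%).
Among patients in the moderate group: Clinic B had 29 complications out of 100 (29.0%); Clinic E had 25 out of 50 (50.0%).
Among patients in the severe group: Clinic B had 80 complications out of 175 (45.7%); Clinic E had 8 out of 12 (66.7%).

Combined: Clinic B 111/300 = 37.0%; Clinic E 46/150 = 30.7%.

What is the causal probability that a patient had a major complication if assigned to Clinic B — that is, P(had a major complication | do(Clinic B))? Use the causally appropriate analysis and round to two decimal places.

0.31

Here case severity is a common cause — it drives both which clinic a case falls under and the outcome. The crude comparison mixes populations; the stratum-specific rates are the causally relevant ones.
Standardising Clinic B to the population case severity mix: 0.251·2/25 + 0.333·29/100 + 0.416·80/175 = 0.307.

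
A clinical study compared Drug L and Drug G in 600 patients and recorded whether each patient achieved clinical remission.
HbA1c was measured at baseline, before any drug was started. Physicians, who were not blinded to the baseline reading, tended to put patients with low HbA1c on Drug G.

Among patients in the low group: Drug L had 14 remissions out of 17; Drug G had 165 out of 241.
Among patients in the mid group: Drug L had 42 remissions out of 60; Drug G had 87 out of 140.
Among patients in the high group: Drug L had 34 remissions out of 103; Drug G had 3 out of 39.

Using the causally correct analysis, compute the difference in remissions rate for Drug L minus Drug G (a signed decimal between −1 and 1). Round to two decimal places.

+0.15

The stratified and pooled comparisons disagree (Drug L wins within each HbA1c; Drug G wins overall), so the answer turns on the causal role of HbA1c.
HbA1c satisfies the back-door criterion: it is not a descendant of the drug, and it blocks the spurious path from drug to outcome. Adjusting for it (i.e., using the within-HbA1c rates) gives the causal effect.
Adjusting over the population distribution of HbA1c: 0.430·(0.824−0.685) + 0.333·(0.700−0.621) + 0.237·(0.330−0.077) = +0.146.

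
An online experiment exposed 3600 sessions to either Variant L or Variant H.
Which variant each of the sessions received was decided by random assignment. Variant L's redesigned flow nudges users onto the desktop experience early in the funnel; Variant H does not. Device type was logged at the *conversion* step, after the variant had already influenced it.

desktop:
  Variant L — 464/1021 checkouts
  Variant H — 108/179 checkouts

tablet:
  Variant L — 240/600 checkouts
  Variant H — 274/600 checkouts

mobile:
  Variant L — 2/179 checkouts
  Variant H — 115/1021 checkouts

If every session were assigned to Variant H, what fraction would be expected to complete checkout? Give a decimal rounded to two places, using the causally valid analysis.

The device type-specific comparison favours Variant H throughout, but the pooled figures favour Variant L. The question is whether to condition on device type.
Stratifying would compare variants among sessions the variants themselves sorted into device type groups — a form of selection on an intermediate. The unconditioned pooled rates give the total causal effect.
So P(outcome | do(Variant H)) is just the pooled rate for Variant H: 497/1800 = 0.276.

0.28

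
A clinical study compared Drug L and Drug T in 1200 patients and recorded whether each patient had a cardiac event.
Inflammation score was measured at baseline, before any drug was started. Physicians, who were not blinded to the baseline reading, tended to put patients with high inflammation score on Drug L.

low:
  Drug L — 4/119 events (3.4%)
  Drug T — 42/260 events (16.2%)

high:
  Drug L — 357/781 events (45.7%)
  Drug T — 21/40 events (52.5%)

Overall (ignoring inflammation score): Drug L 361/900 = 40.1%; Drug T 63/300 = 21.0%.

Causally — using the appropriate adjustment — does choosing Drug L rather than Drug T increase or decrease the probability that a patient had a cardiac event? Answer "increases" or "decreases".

The inflammation score-specific comparison favours Drug L throughout, but the pooled figures favour Drug T. The question is whether to condition on inflammation score.
Inflammation score satisfies the back-door criterion: it is not a descendant of the drug, and it blocks the spurious path from drug to outcome. Adjusting for it (i.e., using the within-inflammation score rates) gives the causal effect.
Within each level — low: 3.4% vs 16.2%; high: 45.7% vs 52.5% — Drug L is lower every time.

decreases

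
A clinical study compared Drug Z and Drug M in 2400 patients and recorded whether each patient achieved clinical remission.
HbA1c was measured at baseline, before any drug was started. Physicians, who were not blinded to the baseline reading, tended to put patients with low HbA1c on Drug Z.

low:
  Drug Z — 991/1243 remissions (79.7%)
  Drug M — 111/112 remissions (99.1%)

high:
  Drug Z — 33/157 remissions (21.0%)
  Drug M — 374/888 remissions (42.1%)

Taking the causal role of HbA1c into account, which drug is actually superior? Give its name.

Drug M

The stratified and pooled comparisons disagree (Drug M wins within each HbA1c; Drug Z wins overall), so the answer turns on the causal role of HbA1c.
Here HbA1c is a common cause — it drives both which drug a case falls under and the outcome. The crude comparison mixes populations; the stratum-specific rates are the causally relevant ones.
Within each level — low: 79.7% vs 99.1%; high: 21.0% vs 42.1% — Drug M is higher every time.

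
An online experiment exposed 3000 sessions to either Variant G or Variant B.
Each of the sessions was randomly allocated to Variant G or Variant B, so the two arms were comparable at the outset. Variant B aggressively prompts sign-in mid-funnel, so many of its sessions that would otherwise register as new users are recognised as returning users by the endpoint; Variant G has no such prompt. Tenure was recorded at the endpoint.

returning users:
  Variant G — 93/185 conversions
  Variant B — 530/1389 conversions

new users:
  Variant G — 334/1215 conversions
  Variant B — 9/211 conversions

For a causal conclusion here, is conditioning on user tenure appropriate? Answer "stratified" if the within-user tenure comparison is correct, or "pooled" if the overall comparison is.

pooled

User tenure lies on the pathway variant → user tenure → outcome, so adjusting for it blocks the indirect effect. For the total causal effect of variant, use the unadjusted pooled rates.
Pooled: Variant G 30.5% vs Variant B 33.7%; Variant B is higher overall.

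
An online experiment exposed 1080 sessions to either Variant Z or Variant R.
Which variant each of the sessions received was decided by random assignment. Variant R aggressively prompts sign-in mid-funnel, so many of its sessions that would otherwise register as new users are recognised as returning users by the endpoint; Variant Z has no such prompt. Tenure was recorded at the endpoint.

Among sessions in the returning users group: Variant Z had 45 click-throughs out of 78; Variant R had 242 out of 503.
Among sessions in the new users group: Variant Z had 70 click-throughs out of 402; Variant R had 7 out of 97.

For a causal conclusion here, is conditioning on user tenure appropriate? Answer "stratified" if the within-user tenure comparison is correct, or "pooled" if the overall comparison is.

Because the variant influences user tenure, user tenure is a post-treatment mediator, not a confounder. Stratifying on it would bias the estimate; the causal effect is the crude pooled difference.
Pooled: Variant Z 24.0% vs Variant R 41.5%; Variant R is higher overall.

pooled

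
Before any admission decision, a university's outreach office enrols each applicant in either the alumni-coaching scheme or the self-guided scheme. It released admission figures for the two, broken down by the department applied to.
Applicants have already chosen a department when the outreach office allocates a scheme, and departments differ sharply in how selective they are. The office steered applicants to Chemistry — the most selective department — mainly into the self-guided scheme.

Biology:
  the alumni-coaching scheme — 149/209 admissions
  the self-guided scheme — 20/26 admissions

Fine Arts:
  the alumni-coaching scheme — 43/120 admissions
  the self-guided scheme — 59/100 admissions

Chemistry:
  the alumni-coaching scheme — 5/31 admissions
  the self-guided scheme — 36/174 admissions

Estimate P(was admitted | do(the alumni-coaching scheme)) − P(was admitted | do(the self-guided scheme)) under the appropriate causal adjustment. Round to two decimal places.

Department differs across outreach schemes for reasons unrelated to any effect of the outreach scheme itself, and it separately predicts the outcome — a classic confounder. We must compare within department levels.
Adjusting over the population distribution of department: 0.356·(0.713−0.769) + 0.333·(0.358−0.590) + 0.311·(0.161−0.207) = -0.111.

-0.11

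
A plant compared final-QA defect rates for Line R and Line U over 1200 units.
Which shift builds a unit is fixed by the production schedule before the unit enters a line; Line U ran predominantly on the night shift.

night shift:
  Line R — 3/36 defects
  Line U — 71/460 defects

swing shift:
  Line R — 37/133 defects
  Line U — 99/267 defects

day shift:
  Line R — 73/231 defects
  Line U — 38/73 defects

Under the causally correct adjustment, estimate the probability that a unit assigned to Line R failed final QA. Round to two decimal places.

0.21

Nothing the line does changes shift; the imbalance is an allocation artefact. With shift also predicting the outcome, the pooled figure is confounded, and the within-stratum comparison is the causal one.
Standardising Line R to the population shift mix: 0.413·3/36 + 0.333·37/133 + 0.253·73/231 = 0.207.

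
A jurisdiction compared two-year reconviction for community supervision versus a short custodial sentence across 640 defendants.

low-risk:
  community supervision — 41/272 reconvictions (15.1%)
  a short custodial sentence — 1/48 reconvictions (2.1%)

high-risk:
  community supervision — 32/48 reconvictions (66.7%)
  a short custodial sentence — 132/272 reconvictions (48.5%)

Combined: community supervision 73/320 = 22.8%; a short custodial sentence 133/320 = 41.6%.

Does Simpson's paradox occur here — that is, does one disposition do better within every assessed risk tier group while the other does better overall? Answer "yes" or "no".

Within each assessed risk tier level (low-risk 15.1% vs 2.1%; high-risk 66.7% vs 48.5%), a short custodial sentence has the lower rate every time. Pooled: 22.8% vs 41.6% — community supervision has the lower rate overall. The two comparisons disagree.

yes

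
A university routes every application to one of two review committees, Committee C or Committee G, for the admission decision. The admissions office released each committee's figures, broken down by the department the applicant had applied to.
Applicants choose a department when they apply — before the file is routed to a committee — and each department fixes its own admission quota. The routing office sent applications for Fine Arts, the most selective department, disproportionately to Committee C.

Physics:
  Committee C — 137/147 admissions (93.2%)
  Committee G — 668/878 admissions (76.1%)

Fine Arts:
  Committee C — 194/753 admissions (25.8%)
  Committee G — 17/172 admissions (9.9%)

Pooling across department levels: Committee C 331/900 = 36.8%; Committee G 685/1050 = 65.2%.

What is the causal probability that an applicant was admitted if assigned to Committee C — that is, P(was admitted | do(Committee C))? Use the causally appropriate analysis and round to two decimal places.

Since department is a pre-existing factor (not a product of the review committee) and it affects the outcome on its own, it is a confounder. The stratified rates, not the pooled rate, identify the causal effect.
Standardising Committee C to the population department mix: 0.526·137/147 + 0.474·194/753 = 0.612.

0.61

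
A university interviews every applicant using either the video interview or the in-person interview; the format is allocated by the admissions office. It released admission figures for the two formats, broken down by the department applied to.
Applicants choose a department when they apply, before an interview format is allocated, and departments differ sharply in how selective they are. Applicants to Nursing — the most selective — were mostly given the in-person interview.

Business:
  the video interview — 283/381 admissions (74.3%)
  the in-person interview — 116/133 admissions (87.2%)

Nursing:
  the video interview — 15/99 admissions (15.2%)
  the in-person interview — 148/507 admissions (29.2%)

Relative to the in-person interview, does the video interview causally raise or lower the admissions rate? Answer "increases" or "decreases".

decreases

Department is set before the interview format has any effect — it is not caused by the interview format — and it independently drives the outcome. That makes it a confounder, so the causal comparison is within department levels.
Within each level — Business: 74.3% vs 87.2%; Nursing: 15.2% vs 29.2% — the in-person interview is higher every time.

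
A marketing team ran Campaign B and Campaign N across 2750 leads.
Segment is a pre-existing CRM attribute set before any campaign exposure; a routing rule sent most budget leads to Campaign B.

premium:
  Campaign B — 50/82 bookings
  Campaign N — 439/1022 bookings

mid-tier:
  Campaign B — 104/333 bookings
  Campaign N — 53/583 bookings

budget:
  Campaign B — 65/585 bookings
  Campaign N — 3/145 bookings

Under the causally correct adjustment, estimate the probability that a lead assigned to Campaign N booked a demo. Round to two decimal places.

0.21

Within every customer segment level Campaign B has the higher rate, yet pooled Campaign N does — Simpson's reversal.
Customer segment satisfies the back-door criterion: it is not a descendant of the campaign, and it blocks the spurious path from campaign to outcome. Adjusting for it (i.e., using the within-customer segment rates) gives the causal effect.
Standardising Campaign N to the population customer segment mix: 0.401·439/1022 + 0.333·53/583 + 0.265·3/145 = 0.208.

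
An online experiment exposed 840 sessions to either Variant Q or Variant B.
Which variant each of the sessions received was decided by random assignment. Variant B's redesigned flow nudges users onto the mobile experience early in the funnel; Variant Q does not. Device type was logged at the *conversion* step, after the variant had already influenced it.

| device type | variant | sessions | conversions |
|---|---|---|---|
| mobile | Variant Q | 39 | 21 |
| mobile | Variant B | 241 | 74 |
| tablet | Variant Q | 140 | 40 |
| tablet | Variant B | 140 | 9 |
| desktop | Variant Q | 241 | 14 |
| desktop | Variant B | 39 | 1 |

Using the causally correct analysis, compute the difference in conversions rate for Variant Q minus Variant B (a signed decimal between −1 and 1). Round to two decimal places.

Because the variant influences device type, device type is a post-treatment mediator, not a confounder. Stratifying on it would bias the estimate; the causal effect is the crude pooled difference.
The causal difference is the pooled difference: 0.179 − 0.200 = -0.021.

-0.02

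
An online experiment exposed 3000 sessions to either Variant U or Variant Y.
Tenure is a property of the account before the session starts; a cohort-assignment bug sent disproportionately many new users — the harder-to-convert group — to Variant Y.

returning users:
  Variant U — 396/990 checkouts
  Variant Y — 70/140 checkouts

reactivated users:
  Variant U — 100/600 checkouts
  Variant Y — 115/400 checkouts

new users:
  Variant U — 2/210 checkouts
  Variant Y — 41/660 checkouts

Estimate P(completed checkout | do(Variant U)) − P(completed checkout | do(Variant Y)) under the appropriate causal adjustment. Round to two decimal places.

The imbalance in user tenure arose from how sessions were allocated, not from anything the variant did; and user tenure independently affects the outcome. The pooled gap is confounded — condition on user tenure.
Adjusting over the population distribution of user tenure: 0.377·(0.400−0.500) + 0.333·(0.167−0.287) + 0.290·(0.010−0.062) = -0.093.

-0.09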